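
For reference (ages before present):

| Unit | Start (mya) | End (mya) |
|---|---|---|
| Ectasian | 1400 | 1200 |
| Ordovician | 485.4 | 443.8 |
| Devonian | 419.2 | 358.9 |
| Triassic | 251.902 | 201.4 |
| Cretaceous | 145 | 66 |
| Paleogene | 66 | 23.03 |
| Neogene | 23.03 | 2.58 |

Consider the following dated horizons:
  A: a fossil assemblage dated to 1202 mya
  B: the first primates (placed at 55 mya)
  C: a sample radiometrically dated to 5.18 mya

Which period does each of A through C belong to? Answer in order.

A — Ectasian; B — Paleogene; C — Neogene

Match each age against the start–end ranges in the excerpt: A = 1202 Ma → Ectasian (1400–1200); B = 55 Ma → Paleogene (66–23.03); C = 5.18 Ma → Neogene (23.03–2.58).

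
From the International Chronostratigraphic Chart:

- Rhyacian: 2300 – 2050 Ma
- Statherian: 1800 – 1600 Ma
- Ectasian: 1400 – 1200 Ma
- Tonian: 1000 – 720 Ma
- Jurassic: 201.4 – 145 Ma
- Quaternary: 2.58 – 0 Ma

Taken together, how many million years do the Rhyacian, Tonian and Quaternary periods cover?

532.58 million years

Each duration: Rhyacian = 250; Tonian = 280; Quaternary = 2.58.
Sum: 250 + 280 + 2.58 = 532.58 Myr.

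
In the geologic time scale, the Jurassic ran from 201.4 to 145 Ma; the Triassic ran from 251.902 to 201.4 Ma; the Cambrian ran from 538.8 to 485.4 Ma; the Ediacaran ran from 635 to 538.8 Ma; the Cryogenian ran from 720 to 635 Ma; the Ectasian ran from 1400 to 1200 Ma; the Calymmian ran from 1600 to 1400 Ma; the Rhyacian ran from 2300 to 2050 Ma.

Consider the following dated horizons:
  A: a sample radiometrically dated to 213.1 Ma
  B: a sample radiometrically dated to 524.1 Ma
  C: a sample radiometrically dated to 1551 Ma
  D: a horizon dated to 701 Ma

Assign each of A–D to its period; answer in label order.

A — Triassic; B — Cambrian; C — Calymmian; D — Cryogenian

Match each age against the start–end ranges in the excerpt: A = 213.1 Ma → Triassic (251.902–201.4); B = 524.1 Ma → Cambrian (538.8–485.4); C = 1551 Ma → Calymmian (1600–1400); D = 701 Ma → Cryogenian (720–635).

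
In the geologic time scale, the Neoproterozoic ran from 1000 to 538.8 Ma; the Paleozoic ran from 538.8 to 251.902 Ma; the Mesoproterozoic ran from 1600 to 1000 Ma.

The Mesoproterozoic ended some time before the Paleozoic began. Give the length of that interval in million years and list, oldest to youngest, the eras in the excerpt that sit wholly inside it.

End of Mesoproterozoic = 1000 Ma; start of Paleozoic = 538.8 Ma.
Gap = 1000 − 538.8 = 461.2 Myr.
Eras wholly inside 1000–538.8 Ma: Neoproterozoic (1000–538.8).

461.2 million years; Neoproterozoic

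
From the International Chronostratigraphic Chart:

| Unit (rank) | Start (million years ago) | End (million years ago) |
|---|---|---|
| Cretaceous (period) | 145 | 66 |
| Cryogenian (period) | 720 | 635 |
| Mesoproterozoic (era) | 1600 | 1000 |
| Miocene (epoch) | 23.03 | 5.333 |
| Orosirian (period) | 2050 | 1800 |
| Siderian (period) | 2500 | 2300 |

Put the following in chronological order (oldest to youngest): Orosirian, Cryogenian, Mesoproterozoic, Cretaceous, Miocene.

Orosirian → Mesoproterozoic → Cryogenian → Cretaceous → Miocene

The oldest of these is Orosirian (starts 2050 Ma) and the youngest is Miocene (ends 5.333 Ma).
In between, by decreasing start age: Mesoproterozoic (1600), Cryogenian (720), Cretaceous (145).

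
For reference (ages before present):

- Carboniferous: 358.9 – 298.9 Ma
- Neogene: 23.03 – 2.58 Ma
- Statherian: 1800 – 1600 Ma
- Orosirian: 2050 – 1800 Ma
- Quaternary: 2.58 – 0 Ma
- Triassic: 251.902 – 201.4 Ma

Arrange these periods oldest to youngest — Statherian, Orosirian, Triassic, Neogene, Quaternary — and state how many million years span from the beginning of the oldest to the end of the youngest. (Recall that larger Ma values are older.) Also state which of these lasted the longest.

Start ages (Ma): Orosirian 2050, Statherian 1800, Triassic 251.902, Neogene 23.03, Quaternary 2.58.
Ordered oldest to youngest: Orosirian, Statherian, Triassic, Neogene, Quaternary.
Span = 2050 − 0 = 2050 Myr.
Durations: Orosirian 250, Quaternary 2.58, Neogene 20.45, Statherian 200, Triassic 50.502 → longest is Orosirian (250 Myr).

Orosirian, Statherian, Triassic, Neogene, Quaternary; total span 2050 Myr; longest is Orosirian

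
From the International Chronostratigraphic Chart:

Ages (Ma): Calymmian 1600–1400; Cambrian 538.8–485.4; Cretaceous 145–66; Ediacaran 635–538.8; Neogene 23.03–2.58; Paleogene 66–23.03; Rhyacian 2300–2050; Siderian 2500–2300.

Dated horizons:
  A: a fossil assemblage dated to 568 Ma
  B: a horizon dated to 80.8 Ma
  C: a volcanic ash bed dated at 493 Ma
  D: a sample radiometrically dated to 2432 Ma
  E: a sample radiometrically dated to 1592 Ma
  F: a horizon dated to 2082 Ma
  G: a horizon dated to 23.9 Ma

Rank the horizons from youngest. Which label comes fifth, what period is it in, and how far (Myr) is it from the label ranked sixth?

Sorted youngest-first by Ma: G (23.9), B (80.8), C (493), A (568), E (1592), F (2082), D (2432).
The fifth youngest is E at 1592 Ma, which lies in 1600–1400 Ma: the Calymmian.
The sixth youngest is F at 2082 Ma; separation = |1592 − 2082| = 490 Myr.

E, in the Calymmian; 490 million years to F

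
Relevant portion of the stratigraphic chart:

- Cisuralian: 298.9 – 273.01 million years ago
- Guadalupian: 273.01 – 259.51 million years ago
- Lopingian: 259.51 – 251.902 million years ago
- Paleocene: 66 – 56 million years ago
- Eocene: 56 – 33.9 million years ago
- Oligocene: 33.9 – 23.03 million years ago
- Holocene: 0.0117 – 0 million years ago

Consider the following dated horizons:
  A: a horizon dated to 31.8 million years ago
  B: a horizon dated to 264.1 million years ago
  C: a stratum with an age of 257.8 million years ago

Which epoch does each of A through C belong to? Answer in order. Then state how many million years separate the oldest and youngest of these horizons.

A — Oligocene; B — Guadalupian; C — Lopingian; span 232.3 million years

Match each age against the start–end ranges in the excerpt: A = 31.8 Ma → Oligocene (33.9–23.03); B = 264.1 Ma → Guadalupian (273.01–259.51); C = 257.8 Ma → Lopingian (259.51–251.902).
The largest age is 264.1 Ma and the smallest is 31.8 Ma; their difference is 232.3 Myr.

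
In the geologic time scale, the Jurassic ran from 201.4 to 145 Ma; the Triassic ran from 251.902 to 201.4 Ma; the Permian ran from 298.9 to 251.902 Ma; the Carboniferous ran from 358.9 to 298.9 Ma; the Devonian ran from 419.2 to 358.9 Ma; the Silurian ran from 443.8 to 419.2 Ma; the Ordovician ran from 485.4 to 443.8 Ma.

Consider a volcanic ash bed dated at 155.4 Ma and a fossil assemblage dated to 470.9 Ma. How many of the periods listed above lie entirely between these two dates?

5

The older date is 470.9 Ma and the younger is 155.4 Ma.
Periods with start < 470.9 and end > 155.4 Ma: Silurian (443.8–419.2), Devonian (419.2–358.9), Carboniferous (358.9–298.9), Permian (298.9–251.902), Triassic (251.902–201.4).
That is 5 complete periods.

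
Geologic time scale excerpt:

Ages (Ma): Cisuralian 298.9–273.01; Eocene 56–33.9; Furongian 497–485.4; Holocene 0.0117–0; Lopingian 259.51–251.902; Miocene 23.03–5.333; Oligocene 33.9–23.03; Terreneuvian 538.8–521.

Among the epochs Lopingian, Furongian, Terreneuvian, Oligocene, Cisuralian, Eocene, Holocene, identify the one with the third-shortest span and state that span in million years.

Start − end for each: Lopingian 259.51 − 251.902 = 7.608; Furongian 497 − 485.4 = 11.6; Terreneuvian 538.8 − 521 = 17.8; Oligocene 33.9 − 23.03 = 10.87; Cisuralian 298.9 − 273.01 = 25.89; Eocene 56 − 33.9 = 22.1; Holocene 0.0117 − 0 = 0.0117.
Ranking these from shortest: Holocene < Lopingian < Oligocene < Furongian < Terreneuvian < Eocene < Cisuralian.
Position 3 in that ranking is Oligocene, which lasted 10.87 Myr.

Oligocene, 10.87 million years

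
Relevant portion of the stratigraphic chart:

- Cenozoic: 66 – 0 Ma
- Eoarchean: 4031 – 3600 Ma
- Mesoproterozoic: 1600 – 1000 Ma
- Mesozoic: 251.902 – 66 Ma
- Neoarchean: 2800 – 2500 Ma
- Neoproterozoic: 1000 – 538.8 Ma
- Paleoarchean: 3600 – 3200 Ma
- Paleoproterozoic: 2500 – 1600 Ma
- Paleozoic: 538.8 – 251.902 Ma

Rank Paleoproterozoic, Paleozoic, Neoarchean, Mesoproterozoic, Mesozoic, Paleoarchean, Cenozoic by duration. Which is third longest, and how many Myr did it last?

Durations: Paleoproterozoic 900; Paleozoic 286.898; Neoarchean 300; Mesoproterozoic 600; Mesozoic 185.902; Paleoarchean 400; Cenozoic 66 Myr.
Sorted longest-first: Paleoproterozoic (900), Mesoproterozoic (600), Paleoarchean (400), Neoarchean (300), Paleozoic (286.898), Mesozoic (185.902), Cenozoic (66).
The third longest is Paleoarchean at 400 Myr.

Paleoarchean, 400 million years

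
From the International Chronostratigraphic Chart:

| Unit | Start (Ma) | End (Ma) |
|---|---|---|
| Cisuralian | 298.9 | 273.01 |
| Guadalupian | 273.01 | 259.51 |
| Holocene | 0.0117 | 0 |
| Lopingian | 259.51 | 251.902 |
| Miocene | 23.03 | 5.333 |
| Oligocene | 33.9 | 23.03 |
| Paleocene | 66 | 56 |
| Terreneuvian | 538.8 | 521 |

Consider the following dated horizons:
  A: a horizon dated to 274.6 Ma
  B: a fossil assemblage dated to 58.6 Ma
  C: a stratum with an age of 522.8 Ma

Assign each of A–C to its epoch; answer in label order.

Match each age against the start–end ranges in the excerpt: A = 274.6 Ma → Cisuralian (298.9–273.01); B = 58.6 Ma → Paleocene (66–56); C = 522.8 Ma → Terreneuvian (538.8–521).

A — Cisuralian; B — Paleocene; C — Terreneuvian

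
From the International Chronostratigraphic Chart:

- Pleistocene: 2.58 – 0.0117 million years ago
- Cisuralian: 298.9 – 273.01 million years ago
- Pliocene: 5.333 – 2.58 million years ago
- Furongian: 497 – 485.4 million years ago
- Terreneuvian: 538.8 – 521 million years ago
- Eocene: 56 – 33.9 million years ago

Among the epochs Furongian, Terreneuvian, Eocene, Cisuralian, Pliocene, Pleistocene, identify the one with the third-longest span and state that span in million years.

Durations: Furongian 11.6; Terreneuvian 17.8; Eocene 22.1; Cisuralian 25.89; Pliocene 2.753; Pleistocene 2.5683 Myr.
Sorted longest-first: Cisuralian (25.89), Eocene (22.1), Terreneuvian (17.8), Furongian (11.6), Pliocene (2.753), Pleistocene (2.5683).
The third longest is Terreneuvian at 17.8 Myr.

Terreneuvian, 17.8 million years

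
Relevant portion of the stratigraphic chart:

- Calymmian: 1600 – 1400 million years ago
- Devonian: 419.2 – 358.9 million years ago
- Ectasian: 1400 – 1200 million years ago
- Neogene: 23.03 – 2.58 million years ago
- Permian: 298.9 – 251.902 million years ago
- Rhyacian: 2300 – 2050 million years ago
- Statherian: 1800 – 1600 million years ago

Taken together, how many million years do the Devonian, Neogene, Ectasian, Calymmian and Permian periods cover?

527.748 million years

Duration is start − end for each: (419.2 − 358.9) + (23.03 − 2.58) + (1400 − 1200) + (1600 − 1400) + (298.9 − 251.902).
That is 60.3 + 20.45 + 200 + 200 + 46.998, which totals 527.748 million years.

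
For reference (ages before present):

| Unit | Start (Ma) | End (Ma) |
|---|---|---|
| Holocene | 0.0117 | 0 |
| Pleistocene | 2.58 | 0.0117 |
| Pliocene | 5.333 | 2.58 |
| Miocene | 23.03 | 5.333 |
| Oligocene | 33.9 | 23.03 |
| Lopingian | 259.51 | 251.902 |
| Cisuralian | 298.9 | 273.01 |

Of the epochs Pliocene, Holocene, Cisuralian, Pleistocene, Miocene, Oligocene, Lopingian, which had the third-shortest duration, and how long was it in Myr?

Pliocene, 2.753 million years

Durations: Pliocene 2.753; Holocene 0.0117; Cisuralian 25.89; Pleistocene 2.5683; Miocene 17.697; Oligocene 10.87; Lopingian 7.608 Myr.
Sorted shortest-first: Holocene (0.0117), Pleistocene (2.5683), Pliocene (2.753), Lopingian (7.608), Oligocene (10.87), Miocene (17.697), Cisuralian (25.89).
The third shortest is Pliocene at 2.753 Myr.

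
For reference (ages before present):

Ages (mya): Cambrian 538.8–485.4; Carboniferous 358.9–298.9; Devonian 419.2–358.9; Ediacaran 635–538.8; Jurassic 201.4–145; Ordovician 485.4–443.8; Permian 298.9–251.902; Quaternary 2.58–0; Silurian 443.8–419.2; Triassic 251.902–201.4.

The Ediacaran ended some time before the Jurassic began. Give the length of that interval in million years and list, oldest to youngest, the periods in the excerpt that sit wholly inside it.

The Ediacaran closes at 538.8 Ma and the Jurassic opens at 201.4 Ma, so the interval is 538.8 − 201.4 = 337.4 Myr.
A period fits inside if it starts at or after 538.8 Ma and ends at or before 201.4 Ma; oldest first that gives Cambrian, Ordovician, Silurian, Devonian, Carboniferous, Permian, Triassic.

337.4 million years; Cambrian, Ordovician, Silurian, Devonian, Carboniferous, Permian, Triassic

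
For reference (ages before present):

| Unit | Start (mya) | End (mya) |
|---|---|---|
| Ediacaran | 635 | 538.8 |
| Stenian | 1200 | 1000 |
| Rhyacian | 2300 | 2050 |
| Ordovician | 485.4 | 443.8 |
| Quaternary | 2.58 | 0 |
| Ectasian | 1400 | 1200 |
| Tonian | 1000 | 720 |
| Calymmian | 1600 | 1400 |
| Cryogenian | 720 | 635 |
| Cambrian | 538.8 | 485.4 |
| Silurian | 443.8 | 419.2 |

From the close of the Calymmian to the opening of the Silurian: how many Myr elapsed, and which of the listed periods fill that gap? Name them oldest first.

The Calymmian closes at 1400 Ma and the Silurian opens at 443.8 Ma, so the interval is 1400 − 443.8 = 956.2 Myr.
A period fits inside if it starts at or after 1400 Ma and ends at or before 443.8 Ma; oldest first that gives Ectasian, Stenian, Tonian, Cryogenian, Ediacaran, Cambrian, Ordovician.

956.2 million years; Ectasian, Stenian, Tonian, Cryogenian, Ediacaran, Cambrian, Ordovician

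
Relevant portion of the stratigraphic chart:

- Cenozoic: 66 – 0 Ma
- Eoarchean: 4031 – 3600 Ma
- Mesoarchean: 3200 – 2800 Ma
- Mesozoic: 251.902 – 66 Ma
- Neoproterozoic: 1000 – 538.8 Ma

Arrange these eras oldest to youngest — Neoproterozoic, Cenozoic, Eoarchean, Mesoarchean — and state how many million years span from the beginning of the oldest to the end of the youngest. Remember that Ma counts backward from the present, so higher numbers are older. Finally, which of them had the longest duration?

From the excerpt: Neoproterozoic 1000–538.8; Cenozoic 66–0; Eoarchean 4031–3600; Mesoarchean 3200–2800 (Ma).
Larger Ma is earlier, so the oldest is Eoarchean and the youngest is Cenozoic; oldest to youngest: Eoarchean, Mesoarchean, Neoproterozoic, Cenozoic.
Oldest start 4031 minus youngest end 0 gives 4031 Myr overall.
Individual lengths (start − end): Eoarchean 431; Neoproterozoic 461.2; Cenozoic 66; Mesoarchean 400. The largest is Neoproterozoic at 461.2 Myr.

Eoarchean → Mesoarchean → Neoproterozoic → Cenozoic; total span 4031 Myr; longest is Neoproterozoic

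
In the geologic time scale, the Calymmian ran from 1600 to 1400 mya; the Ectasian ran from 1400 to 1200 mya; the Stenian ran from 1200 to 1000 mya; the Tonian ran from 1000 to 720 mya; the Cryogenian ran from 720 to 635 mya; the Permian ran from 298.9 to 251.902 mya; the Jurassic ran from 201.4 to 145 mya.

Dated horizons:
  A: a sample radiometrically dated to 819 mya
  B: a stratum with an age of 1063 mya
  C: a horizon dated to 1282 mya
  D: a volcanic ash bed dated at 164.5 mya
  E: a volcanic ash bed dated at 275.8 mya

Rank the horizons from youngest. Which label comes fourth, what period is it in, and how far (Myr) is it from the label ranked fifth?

B, in the Stenian; 219 million years to C

Sorted youngest-first by Ma: D (164.5), E (275.8), A (819), B (1063), C (1282).
The fourth youngest is B at 1063 Ma, which lies in 1200–1000 Ma: the Stenian.
The fifth youngest is C at 1282 Ma; separation = |1063 − 1282| = 219 Myr.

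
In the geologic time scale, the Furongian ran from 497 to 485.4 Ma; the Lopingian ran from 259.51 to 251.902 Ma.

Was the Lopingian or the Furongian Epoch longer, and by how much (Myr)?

Lopingian: 259.51 − 251.902 = 7.608 Myr.
Furongian: 497 − 485.4 = 11.6 Myr.
Difference: 11.6 − 7.608 = 3.992 Myr, so the Furongian was longer.

Furongian, by 3.992 million years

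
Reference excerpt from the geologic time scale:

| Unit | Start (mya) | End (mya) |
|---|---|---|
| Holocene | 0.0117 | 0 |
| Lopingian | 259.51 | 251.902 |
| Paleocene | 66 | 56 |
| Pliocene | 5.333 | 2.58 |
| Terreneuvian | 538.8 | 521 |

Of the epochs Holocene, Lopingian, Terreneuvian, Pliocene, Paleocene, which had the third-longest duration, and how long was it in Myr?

Start − end for each: Holocene 0.0117 − 0 = 0.0117; Lopingian 259.51 − 251.902 = 7.608; Terreneuvian 538.8 − 521 = 17.8; Pliocene 5.333 − 2.58 = 2.753; Paleocene 66 − 56 = 10.
Ranking these from longest: Terreneuvian > Paleocene > Lopingian > Pliocene > Holocene.
Position 3 in that ranking is Lopingian, which lasted 7.608 Myr.

Lopingian, 7.608 million years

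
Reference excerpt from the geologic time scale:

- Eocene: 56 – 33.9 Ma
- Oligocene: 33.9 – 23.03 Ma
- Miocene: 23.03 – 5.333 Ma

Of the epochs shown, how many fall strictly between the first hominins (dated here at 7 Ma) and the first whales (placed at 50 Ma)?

50 Ma sits inside the Eocene (56–33.9) and 7 Ma inside the Miocene (23.03–5.333); neither of those is wholly between the two dates.
The listed epochs lying completely between them are Oligocene — 1 in all.

1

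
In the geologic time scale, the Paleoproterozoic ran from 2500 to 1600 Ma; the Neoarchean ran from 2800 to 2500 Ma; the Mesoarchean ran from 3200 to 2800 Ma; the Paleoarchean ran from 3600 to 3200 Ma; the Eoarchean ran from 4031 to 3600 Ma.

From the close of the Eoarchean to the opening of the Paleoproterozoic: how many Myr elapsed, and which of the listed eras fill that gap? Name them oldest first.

1100 million years; Paleoarchean, Mesoarchean, Neoarchean

The Eoarchean closes at 3600 Ma and the Paleoproterozoic opens at 2500 Ma, so the interval is 3600 − 2500 = 1100 Myr.
An era fits inside if it starts at or after 3600 Ma and ends at or before 2500 Ma; oldest first that gives Paleoarchean, Mesoarchean, Neoarchean.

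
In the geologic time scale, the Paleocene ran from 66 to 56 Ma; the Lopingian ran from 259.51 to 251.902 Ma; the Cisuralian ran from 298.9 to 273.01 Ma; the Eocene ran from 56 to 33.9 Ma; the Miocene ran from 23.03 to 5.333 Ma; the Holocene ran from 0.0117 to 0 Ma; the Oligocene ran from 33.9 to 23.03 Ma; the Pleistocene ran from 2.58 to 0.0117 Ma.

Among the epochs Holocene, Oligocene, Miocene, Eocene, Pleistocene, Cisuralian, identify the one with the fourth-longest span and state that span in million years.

Oligocene, 10.87 million years

Start − end for each: Holocene 0.0117 − 0 = 0.0117; Oligocene 33.9 − 23.03 = 10.87; Miocene 23.03 − 5.333 = 17.697; Eocene 56 − 33.9 = 22.1; Pleistocene 2.58 − 0.0117 = 2.5683; Cisuralian 298.9 − 273.01 = 25.89.
Ranking these from longest: Cisuralian > Eocene > Miocene > Oligocene > Pleistocene > Holocene.
Position 4 in that ranking is Oligocene, which lasted 10.87 Myr.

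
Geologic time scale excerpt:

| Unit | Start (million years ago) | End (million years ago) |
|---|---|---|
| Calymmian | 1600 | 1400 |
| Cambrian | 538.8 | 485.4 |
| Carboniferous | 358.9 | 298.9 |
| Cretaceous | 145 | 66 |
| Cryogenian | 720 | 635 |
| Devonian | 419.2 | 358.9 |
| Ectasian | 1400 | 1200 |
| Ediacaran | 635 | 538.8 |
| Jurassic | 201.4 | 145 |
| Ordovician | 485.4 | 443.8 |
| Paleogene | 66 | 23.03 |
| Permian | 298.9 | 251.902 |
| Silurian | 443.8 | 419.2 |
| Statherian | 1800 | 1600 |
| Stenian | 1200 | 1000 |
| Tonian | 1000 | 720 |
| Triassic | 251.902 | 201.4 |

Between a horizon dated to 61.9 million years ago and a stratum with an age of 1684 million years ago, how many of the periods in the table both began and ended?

The older date is 1684 Ma and the younger is 61.9 Ma.
Periods with start < 1684 and end > 61.9 Ma: Calymmian (1600–1400), Ectasian (1400–1200), Stenian (1200–1000), Tonian (1000–720), Cryogenian (720–635), Ediacaran (635–538.8), Cambrian (538.8–485.4), Ordovician (485.4–443.8), Silurian (443.8–419.2), Devonian (419.2–358.9), Carboniferous (358.9–298.9), Permian (298.9–251.902), Triassic (251.902–201.4), Jurassic (201.4–145), Cretaceous (145–66).
That is 15 complete periods.

15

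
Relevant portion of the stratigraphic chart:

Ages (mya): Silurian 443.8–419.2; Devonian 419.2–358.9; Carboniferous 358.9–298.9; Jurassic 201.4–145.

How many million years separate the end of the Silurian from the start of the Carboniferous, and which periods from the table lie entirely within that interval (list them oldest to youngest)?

End of Silurian = 419.2 Ma; start of Carboniferous = 358.9 Ma.
Gap = 419.2 − 358.9 = 60.3 Myr.
Periods wholly inside 419.2–358.9 Ma: Devonian (419.2–358.9).

60.3 million years; Devonian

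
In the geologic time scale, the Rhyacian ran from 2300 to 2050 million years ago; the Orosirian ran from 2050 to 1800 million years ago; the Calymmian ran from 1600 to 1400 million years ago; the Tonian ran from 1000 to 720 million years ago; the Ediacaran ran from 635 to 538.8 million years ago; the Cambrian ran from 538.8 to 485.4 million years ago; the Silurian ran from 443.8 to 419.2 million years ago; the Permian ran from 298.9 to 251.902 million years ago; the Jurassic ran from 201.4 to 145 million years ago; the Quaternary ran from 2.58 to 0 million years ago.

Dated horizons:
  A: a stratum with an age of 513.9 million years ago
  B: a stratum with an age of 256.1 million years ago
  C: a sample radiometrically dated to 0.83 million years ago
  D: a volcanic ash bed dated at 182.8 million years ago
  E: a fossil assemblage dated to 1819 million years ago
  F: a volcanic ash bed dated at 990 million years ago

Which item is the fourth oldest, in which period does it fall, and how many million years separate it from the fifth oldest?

Larger Ma means older, so oldest first: E 1819 > F 990 > A 513.9 > B 256.1 > D 182.8 > C 0.83.
Counting 4 along gives B (256.1 Ma); the excerpt puts that inside the Permian, 298.9–251.902 Ma.
Next in line is D (182.8 Ma), and 256.1 − 182.8 = 73.3 Myr.

B, in the Permian; 73.3 million years to D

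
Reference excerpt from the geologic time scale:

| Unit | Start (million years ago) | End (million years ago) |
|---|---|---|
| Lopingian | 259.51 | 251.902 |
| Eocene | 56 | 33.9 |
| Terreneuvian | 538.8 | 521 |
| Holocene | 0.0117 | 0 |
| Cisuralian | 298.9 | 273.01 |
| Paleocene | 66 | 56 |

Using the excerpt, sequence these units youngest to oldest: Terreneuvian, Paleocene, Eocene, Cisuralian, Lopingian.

Sorting by start age (ascending Ma, since larger Ma = older): Eocene start 56, Paleocene start 66, Lopingian start 259.51, Cisuralian start 298.9, Terreneuvian start 538.8.

Eocene → Paleocene → Lopingian → Cisuralian → Terreneuvian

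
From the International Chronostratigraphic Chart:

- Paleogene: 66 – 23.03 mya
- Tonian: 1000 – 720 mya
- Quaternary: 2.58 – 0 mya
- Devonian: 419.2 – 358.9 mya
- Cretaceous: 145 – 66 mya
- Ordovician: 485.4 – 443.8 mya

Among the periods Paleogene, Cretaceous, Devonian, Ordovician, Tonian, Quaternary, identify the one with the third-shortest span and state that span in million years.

Start − end for each: Paleogene 66 − 23.03 = 42.97; Cretaceous 145 − 66 = 79; Devonian 419.2 − 358.9 = 60.3; Ordovician 485.4 − 443.8 = 41.6; Tonian 1000 − 720 = 280; Quaternary 2.58 − 0 = 2.58.
Ranking these from shortest: Quaternary < Ordovician < Paleogene < Devonian < Cretaceous < Tonian.
Position 3 in that ranking is Paleogene, which lasted 42.97 Myr.

Paleogene, 42.97 million years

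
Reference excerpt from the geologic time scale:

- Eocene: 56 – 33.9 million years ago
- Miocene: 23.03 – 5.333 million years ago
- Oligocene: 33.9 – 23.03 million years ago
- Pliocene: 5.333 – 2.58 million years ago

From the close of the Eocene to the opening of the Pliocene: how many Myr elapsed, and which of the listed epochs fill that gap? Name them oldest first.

The Eocene closes at 33.9 Ma and the Pliocene opens at 5.333 Ma, so the interval is 33.9 − 5.333 = 28.567 Myr.
An epoch fits inside if it starts at or after 33.9 Ma and ends at or before 5.333 Ma; oldest first that gives Oligocene, Miocene.

28.567 million years; Oligocene, Miocene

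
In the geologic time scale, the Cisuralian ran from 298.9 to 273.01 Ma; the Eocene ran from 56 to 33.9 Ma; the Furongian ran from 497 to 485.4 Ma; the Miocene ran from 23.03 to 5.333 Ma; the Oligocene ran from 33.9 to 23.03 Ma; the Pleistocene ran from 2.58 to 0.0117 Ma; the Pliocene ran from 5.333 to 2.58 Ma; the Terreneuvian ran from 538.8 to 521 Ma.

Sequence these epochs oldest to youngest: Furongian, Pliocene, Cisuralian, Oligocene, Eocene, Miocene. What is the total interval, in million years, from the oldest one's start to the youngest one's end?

Furongian → Cisuralian → Eocene → Oligocene → Miocene → Pliocene; total span 494.42 Myr

From the excerpt: Furongian 497–485.4; Pliocene 5.333–2.58; Cisuralian 298.9–273.01; Oligocene 33.9–23.03; Eocene 56–33.9; Miocene 23.03–5.333 (Ma).
Larger Ma is earlier, so the oldest is Furongian and the youngest is Pliocene; oldest to youngest: Furongian, Cisuralian, Eocene, Oligocene, Miocene, Pliocene.
Oldest start 497 minus youngest end 2.58 gives 494.42 Myr overall.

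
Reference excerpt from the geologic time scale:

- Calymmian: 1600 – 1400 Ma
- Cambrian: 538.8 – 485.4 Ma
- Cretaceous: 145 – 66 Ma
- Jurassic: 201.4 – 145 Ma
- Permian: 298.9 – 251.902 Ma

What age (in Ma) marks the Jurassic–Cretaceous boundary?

145 Ma

The Jurassic ends and the Cretaceous begins at 145 Ma.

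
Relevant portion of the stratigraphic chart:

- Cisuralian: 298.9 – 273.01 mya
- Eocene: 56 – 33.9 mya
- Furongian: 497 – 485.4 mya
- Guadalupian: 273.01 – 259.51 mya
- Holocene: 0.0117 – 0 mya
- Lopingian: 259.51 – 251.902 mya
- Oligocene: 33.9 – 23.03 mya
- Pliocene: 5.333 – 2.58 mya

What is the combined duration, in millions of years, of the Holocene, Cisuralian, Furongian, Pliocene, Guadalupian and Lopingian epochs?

61.3627 million years

Each duration: Holocene = 0.0117; Cisuralian = 25.89; Furongian = 11.6; Pliocene = 2.753; Guadalupian = 13.5; Lopingian = 7.608.
Sum: 0.0117 + 25.89 + 11.6 + 2.753 + 13.5 + 7.608 = 61.3627 Myr.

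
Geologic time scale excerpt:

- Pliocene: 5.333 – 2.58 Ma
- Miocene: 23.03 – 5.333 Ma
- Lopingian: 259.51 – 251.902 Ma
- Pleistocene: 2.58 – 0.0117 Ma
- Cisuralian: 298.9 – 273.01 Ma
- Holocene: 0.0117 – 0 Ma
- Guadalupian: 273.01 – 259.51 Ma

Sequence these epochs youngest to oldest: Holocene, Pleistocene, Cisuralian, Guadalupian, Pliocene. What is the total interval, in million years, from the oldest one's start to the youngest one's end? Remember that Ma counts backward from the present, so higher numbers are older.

From the excerpt: Holocene 0.0117–0; Pleistocene 2.58–0.0117; Cisuralian 298.9–273.01; Guadalupian 273.01–259.51; Pliocene 5.333–2.58 (Ma).
Larger Ma is earlier, so the oldest is Cisuralian and the youngest is Holocene; youngest to oldest: Holocene, Pleistocene, Pliocene, Guadalupian, Cisuralian.
Oldest start 298.9 minus youngest end 0 gives 298.9 Myr overall.

Holocene → Pleistocene → Pliocene → Guadalupian → Cisuralian; total span 298.9 Myr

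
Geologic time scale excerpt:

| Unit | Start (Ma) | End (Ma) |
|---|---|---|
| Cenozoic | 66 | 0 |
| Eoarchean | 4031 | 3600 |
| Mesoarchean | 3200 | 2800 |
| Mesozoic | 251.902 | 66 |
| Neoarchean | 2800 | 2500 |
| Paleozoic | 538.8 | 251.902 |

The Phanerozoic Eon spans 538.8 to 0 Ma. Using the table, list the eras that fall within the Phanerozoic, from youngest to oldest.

Cenozoic, Mesozoic, Paleozoic

Eras with both bounds inside 538.8–0 Ma: Cenozoic (66–0), Mesozoic (251.902–66), Paleozoic (538.8–251.902).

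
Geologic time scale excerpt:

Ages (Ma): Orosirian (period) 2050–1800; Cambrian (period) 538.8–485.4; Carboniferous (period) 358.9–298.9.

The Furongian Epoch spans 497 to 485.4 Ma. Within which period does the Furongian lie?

Cambrian

The Furongian (497–485.4 Ma) lies entirely within 538.8–485.4 Ma, the Cambrian Period.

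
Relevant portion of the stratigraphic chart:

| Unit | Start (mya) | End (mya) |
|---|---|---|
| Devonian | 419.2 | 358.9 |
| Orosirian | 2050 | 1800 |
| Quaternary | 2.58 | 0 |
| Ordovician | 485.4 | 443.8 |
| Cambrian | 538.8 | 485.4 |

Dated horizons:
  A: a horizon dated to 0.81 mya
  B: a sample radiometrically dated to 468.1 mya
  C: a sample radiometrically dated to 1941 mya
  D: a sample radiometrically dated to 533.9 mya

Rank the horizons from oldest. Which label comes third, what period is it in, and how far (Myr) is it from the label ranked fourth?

B, in the Ordovician; 467.29 million years to A

Sorted oldest-first by Ma: C (1941), D (533.9), B (468.1), A (0.81).
The third oldest is B at 468.1 Ma, which lies in 485.4–443.8 Ma: the Ordovician.
The fourth oldest is A at 0.81 Ma; separation = |468.1 − 0.81| = 467.29 Myr.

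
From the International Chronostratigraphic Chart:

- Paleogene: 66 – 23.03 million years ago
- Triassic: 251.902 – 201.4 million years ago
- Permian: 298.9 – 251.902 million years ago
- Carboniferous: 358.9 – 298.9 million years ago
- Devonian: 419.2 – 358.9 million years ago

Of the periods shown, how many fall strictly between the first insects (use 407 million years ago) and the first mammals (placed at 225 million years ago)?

407 Ma sits inside the Devonian (419.2–358.9) and 225 Ma inside the Triassic (251.902–201.4); neither of those is wholly between the two dates.
The listed periods lying completely between them are Carboniferous, Permian — 2 in all.

2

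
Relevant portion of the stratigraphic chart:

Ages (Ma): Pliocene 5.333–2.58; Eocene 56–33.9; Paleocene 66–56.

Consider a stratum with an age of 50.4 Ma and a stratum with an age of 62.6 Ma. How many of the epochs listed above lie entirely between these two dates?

0

Checking each listed span, none has both start < 62.6 Ma and end > 50.4 Ma — every epoch straddles one of the two dates or lies outside them — so the count is 0.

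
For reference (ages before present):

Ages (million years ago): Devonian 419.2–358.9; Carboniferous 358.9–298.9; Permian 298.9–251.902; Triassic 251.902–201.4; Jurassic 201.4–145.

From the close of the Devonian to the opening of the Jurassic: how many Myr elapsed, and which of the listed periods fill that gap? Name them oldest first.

157.5 million years; Carboniferous, Permian, Triassic

The Devonian closes at 358.9 Ma and the Jurassic opens at 201.4 Ma, so the interval is 358.9 − 201.4 = 157.5 Myr.
A period fits inside if it starts at or after 358.9 Ma and ends at or before 201.4 Ma; oldest first that gives Carboniferous, Permian, Triassic.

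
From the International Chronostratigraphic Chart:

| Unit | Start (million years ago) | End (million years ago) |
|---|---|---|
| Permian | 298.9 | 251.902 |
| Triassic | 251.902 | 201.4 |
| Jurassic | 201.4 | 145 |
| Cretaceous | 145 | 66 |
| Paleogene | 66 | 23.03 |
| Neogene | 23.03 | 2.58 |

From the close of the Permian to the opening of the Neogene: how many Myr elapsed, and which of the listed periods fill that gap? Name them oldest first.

End of Permian = 251.902 Ma; start of Neogene = 23.03 Ma.
Gap = 251.902 − 23.03 = 228.872 Myr.
Periods wholly inside 251.902–23.03 Ma: Triassic (251.902–201.4), Jurassic (201.4–145), Cretaceous (145–66), Paleogene (66–23.03).

228.872 million years; Triassic, Jurassic, Cretaceous, Paleogene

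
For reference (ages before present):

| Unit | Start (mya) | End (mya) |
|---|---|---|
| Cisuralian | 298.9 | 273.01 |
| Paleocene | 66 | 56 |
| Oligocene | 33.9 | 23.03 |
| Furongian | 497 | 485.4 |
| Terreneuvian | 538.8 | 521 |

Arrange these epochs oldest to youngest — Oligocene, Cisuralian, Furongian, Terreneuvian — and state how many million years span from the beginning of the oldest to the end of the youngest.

Terreneuvian, Furongian, Cisuralian, Oligocene; total span 515.77 Myr

Start ages (Ma): Terreneuvian 538.8, Furongian 497, Cisuralian 298.9, Oligocene 33.9.
Ordered oldest to youngest: Terreneuvian, Furongian, Cisuralian, Oligocene.
Span = 538.8 − 23.03 = 515.77 Myr.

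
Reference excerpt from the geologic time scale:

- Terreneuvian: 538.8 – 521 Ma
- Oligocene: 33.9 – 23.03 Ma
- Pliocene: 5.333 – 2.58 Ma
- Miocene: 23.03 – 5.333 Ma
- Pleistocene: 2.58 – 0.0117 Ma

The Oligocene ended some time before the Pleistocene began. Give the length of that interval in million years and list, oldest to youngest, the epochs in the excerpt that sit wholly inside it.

20.45 million years; Miocene, Pliocene

The Oligocene closes at 23.03 Ma and the Pleistocene opens at 2.58 Ma, so the interval is 23.03 − 2.58 = 20.45 Myr.
An epoch fits inside if it starts at or after 23.03 Ma and ends at or before 2.58 Ma; oldest first that gives Miocene, Pliocene.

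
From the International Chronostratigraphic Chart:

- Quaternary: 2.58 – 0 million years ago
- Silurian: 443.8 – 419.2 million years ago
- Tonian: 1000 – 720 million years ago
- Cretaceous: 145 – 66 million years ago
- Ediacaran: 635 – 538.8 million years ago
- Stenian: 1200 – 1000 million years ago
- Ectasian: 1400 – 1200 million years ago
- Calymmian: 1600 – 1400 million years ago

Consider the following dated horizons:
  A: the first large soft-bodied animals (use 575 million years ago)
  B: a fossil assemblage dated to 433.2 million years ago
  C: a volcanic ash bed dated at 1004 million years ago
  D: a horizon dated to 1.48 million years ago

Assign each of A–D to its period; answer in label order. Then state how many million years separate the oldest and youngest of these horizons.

A — Ediacaran; B — Silurian; C — Stenian; D — Quaternary; span 1002.52 million years

A: 575 Ma lies in 635–538.8 Ma, so Ediacaran.
B: 433.2 Ma lies in 443.8–419.2 Ma, so Silurian.
C: 1004 Ma lies in 1200–1000 Ma, so Stenian.
D: 1.48 Ma lies in 2.58–0 Ma, so Quaternary.
Oldest = 1004 Ma, youngest = 1.48 Ma → span 1002.52 Myr.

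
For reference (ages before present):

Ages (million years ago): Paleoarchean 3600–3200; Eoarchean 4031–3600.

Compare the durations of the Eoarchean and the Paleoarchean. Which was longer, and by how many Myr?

Eoarchean: 4031 − 3600 = 431 Myr.
Paleoarchean: 3600 − 3200 = 400 Myr.
Difference: 431 − 400 = 31 Myr, so the Eoarchean was longer.

Eoarchean, by 31 million years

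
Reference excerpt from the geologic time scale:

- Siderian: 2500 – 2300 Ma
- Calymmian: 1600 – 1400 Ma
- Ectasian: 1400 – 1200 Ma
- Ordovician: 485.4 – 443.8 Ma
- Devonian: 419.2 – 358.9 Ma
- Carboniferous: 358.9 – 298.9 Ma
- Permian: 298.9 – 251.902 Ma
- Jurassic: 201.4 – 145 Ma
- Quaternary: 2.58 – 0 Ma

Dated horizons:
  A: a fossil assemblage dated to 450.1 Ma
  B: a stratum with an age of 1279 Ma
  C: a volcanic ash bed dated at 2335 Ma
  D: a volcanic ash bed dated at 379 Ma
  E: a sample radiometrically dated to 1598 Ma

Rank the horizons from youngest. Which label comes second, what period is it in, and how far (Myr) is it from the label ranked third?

Sorted youngest-first by Ma: D (379), A (450.1), B (1279), E (1598), C (2335).
The second youngest is A at 450.1 Ma, which lies in 485.4–443.8 Ma: the Ordovician.
The third youngest is B at 1279 Ma; separation = |450.1 − 1279| = 828.9 Myr.

A, in the Ordovician; 828.9 million years to B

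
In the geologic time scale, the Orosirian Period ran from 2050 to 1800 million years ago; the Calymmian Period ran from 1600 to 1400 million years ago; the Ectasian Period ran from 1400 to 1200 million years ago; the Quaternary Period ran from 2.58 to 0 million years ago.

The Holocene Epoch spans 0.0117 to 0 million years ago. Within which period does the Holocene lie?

Quaternary

The Holocene (0.0117–0 Ma) lies entirely within 2.58–0 Ma, the Quaternary Period.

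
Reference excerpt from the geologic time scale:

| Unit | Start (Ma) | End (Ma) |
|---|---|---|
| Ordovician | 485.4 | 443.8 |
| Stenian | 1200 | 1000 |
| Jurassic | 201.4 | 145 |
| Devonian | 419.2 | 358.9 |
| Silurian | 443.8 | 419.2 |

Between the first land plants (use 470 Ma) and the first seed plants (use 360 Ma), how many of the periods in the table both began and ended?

1

470 Ma sits inside the Ordovician (485.4–443.8) and 360 Ma inside the Devonian (419.2–358.9); neither of those is wholly between the two dates.
The listed periods lying completely between them are Silurian — 1 in all.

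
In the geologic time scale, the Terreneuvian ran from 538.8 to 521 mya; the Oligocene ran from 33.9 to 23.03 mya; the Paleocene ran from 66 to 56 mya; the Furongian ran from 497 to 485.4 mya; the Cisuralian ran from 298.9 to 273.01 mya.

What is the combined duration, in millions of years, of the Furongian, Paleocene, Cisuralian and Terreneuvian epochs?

Each duration: Furongian = 11.6; Paleocene = 10; Cisuralian = 25.89; Terreneuvian = 17.8.
Sum: 11.6 + 10 + 25.89 + 17.8 = 65.29 Myr.

65.29 million years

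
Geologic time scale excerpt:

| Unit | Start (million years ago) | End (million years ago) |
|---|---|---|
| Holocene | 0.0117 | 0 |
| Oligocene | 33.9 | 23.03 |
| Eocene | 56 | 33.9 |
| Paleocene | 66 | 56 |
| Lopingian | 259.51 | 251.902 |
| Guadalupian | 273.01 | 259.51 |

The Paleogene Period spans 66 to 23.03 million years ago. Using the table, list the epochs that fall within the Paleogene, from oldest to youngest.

Paleocene, Eocene, Oligocene

Epochs with both bounds inside 66–23.03 Ma: Paleocene (66–56), Eocene (56–33.9), Oligocene (33.9–23.03).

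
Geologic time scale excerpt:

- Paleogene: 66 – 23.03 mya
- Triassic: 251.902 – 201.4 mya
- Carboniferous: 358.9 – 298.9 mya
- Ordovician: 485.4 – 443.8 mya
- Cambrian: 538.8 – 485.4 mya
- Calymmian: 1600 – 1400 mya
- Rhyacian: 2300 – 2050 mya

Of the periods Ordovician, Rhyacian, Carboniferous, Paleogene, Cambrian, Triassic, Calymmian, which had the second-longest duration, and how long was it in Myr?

Calymmian, 200 million years

Start − end for each: Ordovician 485.4 − 443.8 = 41.6; Rhyacian 2300 − 2050 = 250; Carboniferous 358.9 − 298.9 = 60; Paleogene 66 − 23.03 = 42.97; Cambrian 538.8 − 485.4 = 53.4; Triassic 251.902 − 201.4 = 50.502; Calymmian 1600 − 1400 = 200.
Ranking these from longest: Rhyacian > Calymmian > Carboniferous > Cambrian > Triassic > Paleogene > Ordovician.
Position 2 in that ranking is Calymmian, which lasted 200 Myr.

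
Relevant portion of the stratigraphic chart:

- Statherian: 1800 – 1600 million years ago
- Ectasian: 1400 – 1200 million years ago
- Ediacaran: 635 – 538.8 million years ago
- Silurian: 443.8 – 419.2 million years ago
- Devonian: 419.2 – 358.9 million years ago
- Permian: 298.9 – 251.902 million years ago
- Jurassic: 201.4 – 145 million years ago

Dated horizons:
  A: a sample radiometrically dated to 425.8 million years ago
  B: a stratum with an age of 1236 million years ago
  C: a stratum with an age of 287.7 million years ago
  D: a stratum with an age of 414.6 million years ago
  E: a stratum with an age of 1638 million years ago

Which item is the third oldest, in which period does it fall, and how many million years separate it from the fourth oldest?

Sorted oldest-first by Ma: E (1638), B (1236), A (425.8), D (414.6), C (287.7).
The third oldest is A at 425.8 Ma, which lies in 443.8–419.2 Ma: the Silurian.
The fourth oldest is D at 414.6 Ma; separation = |425.8 − 414.6| = 11.2 Myr.

A, in the Silurian; 11.2 million years to D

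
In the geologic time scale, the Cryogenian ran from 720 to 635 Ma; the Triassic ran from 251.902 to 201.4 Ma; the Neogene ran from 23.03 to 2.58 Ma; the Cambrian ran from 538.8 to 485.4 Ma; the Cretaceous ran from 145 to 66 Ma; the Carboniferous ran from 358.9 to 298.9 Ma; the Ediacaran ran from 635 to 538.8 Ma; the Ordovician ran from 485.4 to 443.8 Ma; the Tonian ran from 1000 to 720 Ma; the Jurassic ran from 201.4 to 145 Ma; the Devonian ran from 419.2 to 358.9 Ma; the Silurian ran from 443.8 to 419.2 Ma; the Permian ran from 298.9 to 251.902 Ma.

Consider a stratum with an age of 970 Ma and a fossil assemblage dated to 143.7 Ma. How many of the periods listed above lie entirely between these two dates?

The older date is 970 Ma and the younger is 143.7 Ma.
Periods with start < 970 and end > 143.7 Ma: Cryogenian (720–635), Ediacaran (635–538.8), Cambrian (538.8–485.4), Ordovician (485.4–443.8), Silurian (443.8–419.2), Devonian (419.2–358.9), Carboniferous (358.9–298.9), Permian (298.9–251.902), Triassic (251.902–201.4), Jurassic (201.4–145).
That is 10 complete periods.

10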